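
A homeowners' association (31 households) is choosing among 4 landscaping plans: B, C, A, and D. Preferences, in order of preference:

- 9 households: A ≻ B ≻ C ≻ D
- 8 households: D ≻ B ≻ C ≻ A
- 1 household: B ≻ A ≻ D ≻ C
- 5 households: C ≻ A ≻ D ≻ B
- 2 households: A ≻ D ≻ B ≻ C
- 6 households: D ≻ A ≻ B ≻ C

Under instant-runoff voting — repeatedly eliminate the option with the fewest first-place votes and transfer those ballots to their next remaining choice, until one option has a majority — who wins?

A

Round 1: B 1, C 5, A 11, D 14. Eliminate B.
Round 2: C 5, A 12, D 14. Eliminate C.
Round 3: A 17, D 14. A has a majority.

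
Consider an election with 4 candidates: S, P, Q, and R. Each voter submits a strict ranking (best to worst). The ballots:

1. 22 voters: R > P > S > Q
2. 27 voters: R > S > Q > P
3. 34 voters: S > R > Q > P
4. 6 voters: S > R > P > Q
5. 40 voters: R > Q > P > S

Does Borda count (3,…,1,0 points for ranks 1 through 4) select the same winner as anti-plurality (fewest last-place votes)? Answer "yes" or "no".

yes

Borda — scores: S 196, P 90, Q 141, R 347. Winner: R.
Anti-plurality — last-place votes: S 40, P 61, Q 28, R 0. Winner: R.
The two methods agree.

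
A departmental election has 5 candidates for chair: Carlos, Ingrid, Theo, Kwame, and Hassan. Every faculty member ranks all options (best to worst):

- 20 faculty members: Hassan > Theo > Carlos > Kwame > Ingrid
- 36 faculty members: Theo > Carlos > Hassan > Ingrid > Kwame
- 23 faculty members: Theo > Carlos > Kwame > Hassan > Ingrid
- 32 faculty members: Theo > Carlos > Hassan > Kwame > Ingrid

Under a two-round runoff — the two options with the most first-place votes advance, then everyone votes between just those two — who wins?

Round 1 first-place votes: Carlos 0, Ingrid 0, Theo 91, Kwame 0, Hassan 20.
Theo and Hassan advance.
Runoff: Theo is preferred to Hassan by 91 voters; Hassan by 20.
Theo wins the runoff.

Theo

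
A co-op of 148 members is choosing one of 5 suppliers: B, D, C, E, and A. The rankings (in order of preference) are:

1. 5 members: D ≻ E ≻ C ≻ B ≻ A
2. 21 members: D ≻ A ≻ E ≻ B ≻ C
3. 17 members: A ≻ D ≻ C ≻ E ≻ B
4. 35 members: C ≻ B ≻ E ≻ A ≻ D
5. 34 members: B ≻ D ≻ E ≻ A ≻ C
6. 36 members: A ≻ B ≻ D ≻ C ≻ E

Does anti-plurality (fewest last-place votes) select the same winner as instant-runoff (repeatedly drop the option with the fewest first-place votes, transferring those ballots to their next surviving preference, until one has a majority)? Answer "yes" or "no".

Anti-plurality — last-place votes: B 17, D 35, C 55, E 36, A 5. Winner: A.
Instant-runoff — R1 B 34, D 26, C 35, E 0, A 53 (E out); R2 B 34, D 26, C 35, A 53 (D out); R3 B 34, C 40, A 74 (B out); R4 C 40, A 108 (A winner). Winner: A.
The two methods agree.

yes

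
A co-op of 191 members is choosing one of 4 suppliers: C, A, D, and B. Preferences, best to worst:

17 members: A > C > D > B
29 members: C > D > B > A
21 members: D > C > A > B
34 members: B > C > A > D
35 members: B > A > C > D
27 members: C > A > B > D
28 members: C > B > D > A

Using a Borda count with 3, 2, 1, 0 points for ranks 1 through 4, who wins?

C

C: 17·2 + 29·3 + 21·2 + 34·2 + 35·1 + 27·3 + 28·3 = 431
A: 17·3 + 29·0 + 21·1 + 34·1 + 35·2 + 27·2 + 28·0 = 230
D: 17·1 + 29·2 + 21·3 + 34·0 + 35·0 + 27·0 + 28·1 = 166
B: 17·0 + 29·1 + 21·0 + 34·3 + 35·3 + 27·1 + 28·2 = 319
C has the highest Borda score (431).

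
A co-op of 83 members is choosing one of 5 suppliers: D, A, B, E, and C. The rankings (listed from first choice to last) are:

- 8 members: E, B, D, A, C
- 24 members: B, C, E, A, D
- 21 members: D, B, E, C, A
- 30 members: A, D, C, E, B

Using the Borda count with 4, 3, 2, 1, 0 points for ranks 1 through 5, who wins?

D

D: 8·2 + 24·0 + 21·4 + 30·3 = 190
A: 8·1 + 24·1 + 21·0 + 30·4 = 152
B: 8·3 + 24·4 + 21·3 + 30·0 = 183
E: 8·4 + 24·2 + 21·2 + 30·1 = 152
C: 8·0 + 24·3 + 21·1 + 30·2 = 153
D has the highest Borda score (190).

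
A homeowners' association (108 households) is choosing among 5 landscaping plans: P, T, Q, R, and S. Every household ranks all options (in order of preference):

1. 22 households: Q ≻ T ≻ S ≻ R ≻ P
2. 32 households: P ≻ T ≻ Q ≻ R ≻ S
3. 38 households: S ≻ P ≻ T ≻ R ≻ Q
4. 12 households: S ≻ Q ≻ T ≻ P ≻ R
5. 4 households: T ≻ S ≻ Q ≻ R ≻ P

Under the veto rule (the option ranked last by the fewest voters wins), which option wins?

Last-place votes: P 26, T 0, Q 38, R 12, S 32.
T is ranked last by the fewest voters, so T wins.

T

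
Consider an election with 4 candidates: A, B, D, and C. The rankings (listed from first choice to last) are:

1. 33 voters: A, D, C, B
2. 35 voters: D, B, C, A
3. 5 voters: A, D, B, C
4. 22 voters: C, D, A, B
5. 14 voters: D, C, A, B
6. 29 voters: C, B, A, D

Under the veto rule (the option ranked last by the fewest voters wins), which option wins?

Last-place votes: A 35, B 69, D 29, C 5.
C is ranked last by the fewest voters, so C wins.

C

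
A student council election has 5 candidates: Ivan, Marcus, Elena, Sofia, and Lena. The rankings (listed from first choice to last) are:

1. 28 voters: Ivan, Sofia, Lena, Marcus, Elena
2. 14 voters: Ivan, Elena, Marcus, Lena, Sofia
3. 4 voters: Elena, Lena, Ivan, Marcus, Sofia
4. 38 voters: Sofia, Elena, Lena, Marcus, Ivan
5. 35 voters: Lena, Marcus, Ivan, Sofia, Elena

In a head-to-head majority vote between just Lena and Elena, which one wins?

Lena

Voters preferring Lena to Elena: 63; preferring Elena to Lena: 56.
Lena wins the head-to-head.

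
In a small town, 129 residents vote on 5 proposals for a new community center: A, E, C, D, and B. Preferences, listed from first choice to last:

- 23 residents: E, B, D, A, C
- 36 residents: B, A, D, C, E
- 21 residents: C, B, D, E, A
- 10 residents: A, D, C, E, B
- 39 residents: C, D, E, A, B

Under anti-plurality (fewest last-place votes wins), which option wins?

Last-place votes: A 21, E 36, C 23, D 0, B 49.
D is ranked last by the fewest voters, so D wins.

D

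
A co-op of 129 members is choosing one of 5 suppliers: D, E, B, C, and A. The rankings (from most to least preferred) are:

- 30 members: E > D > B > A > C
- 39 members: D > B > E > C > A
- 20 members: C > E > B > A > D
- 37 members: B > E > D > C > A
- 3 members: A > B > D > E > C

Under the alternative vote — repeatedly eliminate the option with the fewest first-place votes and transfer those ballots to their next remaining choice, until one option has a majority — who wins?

Round 1: D 39, E 30, B 37, C 20, A 3. Eliminate A.
Round 2: D 39, E 30, B 40, C 20. Eliminate C.
Round 3: D 39, E 50, B 40. Eliminate D.
Round 4: E 50, B 79. B has a majority.

B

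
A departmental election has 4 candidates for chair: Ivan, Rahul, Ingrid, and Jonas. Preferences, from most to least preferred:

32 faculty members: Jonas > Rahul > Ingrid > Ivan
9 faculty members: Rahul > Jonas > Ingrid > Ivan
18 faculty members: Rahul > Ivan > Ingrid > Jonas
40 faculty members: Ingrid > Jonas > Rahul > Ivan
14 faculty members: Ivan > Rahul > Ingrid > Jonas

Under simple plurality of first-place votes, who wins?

Ingrid

First-place votes: Ivan 14, Rahul 27, Ingrid 40, Jonas 32.
Ingrid has the most first-place votes.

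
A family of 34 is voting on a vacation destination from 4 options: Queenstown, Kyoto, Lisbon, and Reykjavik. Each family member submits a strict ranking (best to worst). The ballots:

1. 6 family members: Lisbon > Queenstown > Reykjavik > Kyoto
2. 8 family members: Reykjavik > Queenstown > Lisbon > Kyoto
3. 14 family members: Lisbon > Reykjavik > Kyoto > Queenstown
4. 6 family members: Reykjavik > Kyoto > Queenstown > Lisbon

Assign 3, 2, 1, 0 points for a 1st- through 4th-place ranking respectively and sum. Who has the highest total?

Queenstown: 6·2 + 8·2 + 14·0 + 6·1 = 34
Kyoto: 6·0 + 8·0 + 14·1 + 6·2 = 26
Lisbon: 6·3 + 8·1 + 14·3 + 6·0 = 68
Reykjavik: 6·1 + 8·3 + 14·2 + 6·3 = 76
Reykjavik has the highest Borda score (76).

Reykjavik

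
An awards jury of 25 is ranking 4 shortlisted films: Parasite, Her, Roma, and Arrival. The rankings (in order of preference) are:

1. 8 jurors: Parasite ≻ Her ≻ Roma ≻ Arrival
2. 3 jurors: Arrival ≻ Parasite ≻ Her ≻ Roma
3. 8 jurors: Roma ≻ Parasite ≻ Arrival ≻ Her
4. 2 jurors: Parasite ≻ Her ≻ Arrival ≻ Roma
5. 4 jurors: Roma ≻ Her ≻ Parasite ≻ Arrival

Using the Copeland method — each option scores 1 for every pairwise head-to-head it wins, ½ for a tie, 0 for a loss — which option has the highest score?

Parasite

Parasite: beats Her, Roma, and Arrival → score 3.
Her: beats Roma and Arrival; loses to Parasite → score 2.
Roma: beats Arrival; loses to Parasite and Her → score 1.
Arrival: loses to Parasite, Her, and Roma → score 0.
Parasite has the best pairwise record.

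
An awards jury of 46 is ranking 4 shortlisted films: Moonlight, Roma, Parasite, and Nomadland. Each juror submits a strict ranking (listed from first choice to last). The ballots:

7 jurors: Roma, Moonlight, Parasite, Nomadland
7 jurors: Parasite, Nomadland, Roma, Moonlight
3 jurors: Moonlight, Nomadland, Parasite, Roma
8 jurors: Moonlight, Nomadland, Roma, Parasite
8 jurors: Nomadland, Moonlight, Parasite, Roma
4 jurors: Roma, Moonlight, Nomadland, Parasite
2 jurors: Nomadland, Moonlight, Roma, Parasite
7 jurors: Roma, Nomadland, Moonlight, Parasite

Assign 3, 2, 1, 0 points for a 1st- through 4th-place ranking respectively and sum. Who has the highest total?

Moonlight: 7·2 + 7·0 + 3·3 + 8·3 + 8·2 + 4·2 + 2·2 + 7·1 = 82
Roma: 7·3 + 7·1 + 3·0 + 8·1 + 8·0 + 4·3 + 2·1 + 7·3 = 71
Parasite: 7·1 + 7·3 + 3·1 + 8·0 + 8·1 + 4·0 + 2·0 + 7·0 = 39
Nomadland: 7·0 + 7·2 + 3·2 + 8·2 + 8·3 + 4·1 + 2·3 + 7·2 = 84
Nomadland has the highest Borda score (84).

Nomadland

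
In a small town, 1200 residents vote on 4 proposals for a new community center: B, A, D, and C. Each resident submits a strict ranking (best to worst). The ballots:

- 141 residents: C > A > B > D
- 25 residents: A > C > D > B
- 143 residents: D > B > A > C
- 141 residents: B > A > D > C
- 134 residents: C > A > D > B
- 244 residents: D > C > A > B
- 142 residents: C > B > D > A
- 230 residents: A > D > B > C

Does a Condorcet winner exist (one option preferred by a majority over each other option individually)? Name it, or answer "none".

Checking pairwise contests:
A beats B 774–426.
C beats A 661–539.
A beats D 671–529.
D beats C 758–442.
Every option loses at least one head-to-head, so there is no Condorcet winner.

none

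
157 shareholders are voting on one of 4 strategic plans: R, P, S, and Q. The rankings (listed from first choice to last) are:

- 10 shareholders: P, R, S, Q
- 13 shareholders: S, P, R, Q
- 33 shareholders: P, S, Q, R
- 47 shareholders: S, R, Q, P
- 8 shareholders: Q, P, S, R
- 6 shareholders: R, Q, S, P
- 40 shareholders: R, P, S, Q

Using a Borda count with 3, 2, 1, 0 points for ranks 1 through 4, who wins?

R: 10·2 + 13·1 + 33·0 + 47·2 + 8·0 + 6·3 + 40·3 = 265
P: 10·3 + 13·2 + 33·3 + 47·0 + 8·2 + 6·0 + 40·2 = 251
S: 10·1 + 13·3 + 33·2 + 47·3 + 8·1 + 6·1 + 40·1 = 310
Q: 10·0 + 13·0 + 33·1 + 47·1 + 8·3 + 6·2 + 40·0 = 116
S has the highest Borda score (310).

S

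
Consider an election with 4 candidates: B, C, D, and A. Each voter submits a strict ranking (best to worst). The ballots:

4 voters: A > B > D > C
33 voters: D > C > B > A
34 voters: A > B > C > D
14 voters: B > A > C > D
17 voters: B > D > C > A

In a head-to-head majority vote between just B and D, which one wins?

Voters preferring B to D: 69; preferring D to B: 33.
B wins the head-to-head.

B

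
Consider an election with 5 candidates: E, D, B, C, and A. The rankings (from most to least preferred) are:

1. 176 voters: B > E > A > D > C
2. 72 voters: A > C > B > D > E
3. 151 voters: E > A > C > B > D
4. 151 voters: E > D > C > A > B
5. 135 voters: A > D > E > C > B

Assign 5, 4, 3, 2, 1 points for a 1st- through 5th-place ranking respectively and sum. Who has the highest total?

E: 176·4 + 72·1 + 151·5 + 151·5 + 135·3 = 2691
D: 176·2 + 72·2 + 151·1 + 151·4 + 135·4 = 1791
B: 176·5 + 72·3 + 151·2 + 151·1 + 135·1 = 1684
C: 176·1 + 72·4 + 151·3 + 151·3 + 135·2 = 1640
A: 176·3 + 72·5 + 151·4 + 151·2 + 135·5 = 2469
E has the highest Borda score (2691).

E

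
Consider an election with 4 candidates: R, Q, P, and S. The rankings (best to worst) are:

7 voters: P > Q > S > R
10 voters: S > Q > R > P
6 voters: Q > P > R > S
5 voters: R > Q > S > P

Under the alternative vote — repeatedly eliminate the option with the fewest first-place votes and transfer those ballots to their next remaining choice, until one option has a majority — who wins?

Q

Round 1: R 5, Q 6, P 7, S 10. Eliminate R.
Round 2: Q 11, P 7, S 10. Eliminate P.
Round 3: Q 18, S 10. Q has a majority.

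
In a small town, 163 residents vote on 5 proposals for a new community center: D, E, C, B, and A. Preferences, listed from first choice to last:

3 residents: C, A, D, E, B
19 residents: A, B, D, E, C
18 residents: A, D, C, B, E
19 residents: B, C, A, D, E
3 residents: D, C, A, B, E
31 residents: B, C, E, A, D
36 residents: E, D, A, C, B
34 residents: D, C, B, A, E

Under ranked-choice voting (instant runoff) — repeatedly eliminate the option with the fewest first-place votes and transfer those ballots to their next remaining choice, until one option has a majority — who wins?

Round 1: D 37, E 36, C 3, B 50, A 37. Eliminate C.
Round 2: D 37, E 36, B 50, A 40. Eliminate E.
Round 3: D 73, B 50, A 40. Eliminate A.
Round 4: D 94, B 69. D has a majority.

D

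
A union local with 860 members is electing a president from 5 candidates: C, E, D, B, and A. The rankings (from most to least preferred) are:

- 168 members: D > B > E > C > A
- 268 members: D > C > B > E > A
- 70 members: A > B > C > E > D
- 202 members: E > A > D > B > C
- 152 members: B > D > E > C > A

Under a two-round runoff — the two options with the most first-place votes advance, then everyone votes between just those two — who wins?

Round 1 first-place votes: C 0, E 202, D 436, B 152, A 70.
D and E advance.
Runoff: D is preferred to E by 588 voters; E by 272.
D wins the runoff.

D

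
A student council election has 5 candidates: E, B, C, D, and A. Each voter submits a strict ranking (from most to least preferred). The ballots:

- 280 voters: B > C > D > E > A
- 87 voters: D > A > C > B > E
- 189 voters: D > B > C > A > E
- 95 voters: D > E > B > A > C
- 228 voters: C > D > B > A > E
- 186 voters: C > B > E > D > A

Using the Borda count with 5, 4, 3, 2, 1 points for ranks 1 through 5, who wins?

E: 280·2 + 87·1 + 189·1 + 95·4 + 228·1 + 186·3 = 2002
B: 280·5 + 87·2 + 189·4 + 95·3 + 228·3 + 186·4 = 4043
C: 280·4 + 87·3 + 189·3 + 95·1 + 228·5 + 186·5 = 4113
D: 280·3 + 87·5 + 189·5 + 95·5 + 228·4 + 186·2 = 3979
A: 280·1 + 87·4 + 189·2 + 95·2 + 228·2 + 186·1 = 1838
C has the highest Borda score (4113).

C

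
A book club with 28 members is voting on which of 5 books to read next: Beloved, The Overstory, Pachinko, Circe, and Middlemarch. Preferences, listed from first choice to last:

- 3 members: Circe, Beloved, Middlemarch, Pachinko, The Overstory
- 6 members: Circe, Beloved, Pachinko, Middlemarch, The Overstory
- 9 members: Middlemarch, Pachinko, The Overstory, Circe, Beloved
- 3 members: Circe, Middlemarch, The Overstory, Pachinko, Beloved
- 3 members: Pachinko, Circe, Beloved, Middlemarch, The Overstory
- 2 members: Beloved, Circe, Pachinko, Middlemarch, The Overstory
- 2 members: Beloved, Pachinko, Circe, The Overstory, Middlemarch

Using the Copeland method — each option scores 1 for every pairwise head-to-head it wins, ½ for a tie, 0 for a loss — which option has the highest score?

Circe

Beloved: beats The Overstory and Middlemarch; loses to Pachinko and Circe → score 2.
The Overstory: loses to Beloved, Pachinko, Circe, and Middlemarch → score 0.
Pachinko: beats Beloved and The Overstory; ties Circe; loses to Middlemarch → score 2.5.
Circe: beats Beloved, The Overstory, and Middlemarch; ties Pachinko → score 3.5.
Middlemarch: beats The Overstory and Pachinko; loses to Beloved and Circe → score 2.
Circe has the best pairwise record.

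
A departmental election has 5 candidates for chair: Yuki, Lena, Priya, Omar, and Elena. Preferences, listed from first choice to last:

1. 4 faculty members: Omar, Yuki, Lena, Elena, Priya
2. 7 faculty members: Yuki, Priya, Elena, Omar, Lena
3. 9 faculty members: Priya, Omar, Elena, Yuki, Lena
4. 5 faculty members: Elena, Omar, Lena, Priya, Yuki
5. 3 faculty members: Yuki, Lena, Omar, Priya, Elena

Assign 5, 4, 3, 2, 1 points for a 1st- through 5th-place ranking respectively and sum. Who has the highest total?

Omar

Yuki: 4·4 + 7·5 + 9·2 + 5·1 + 3·5 = 89
Lena: 4·3 + 7·1 + 9·1 + 5·3 + 3·4 = 55
Priya: 4·1 + 7·4 + 9·5 + 5·2 + 3·2 = 93
Omar: 4·5 + 7·2 + 9·4 + 5·4 + 3·3 = 99
Elena: 4·2 + 7·3 + 9·3 + 5·5 + 3·1 = 84
Omar has the highest Borda score (99).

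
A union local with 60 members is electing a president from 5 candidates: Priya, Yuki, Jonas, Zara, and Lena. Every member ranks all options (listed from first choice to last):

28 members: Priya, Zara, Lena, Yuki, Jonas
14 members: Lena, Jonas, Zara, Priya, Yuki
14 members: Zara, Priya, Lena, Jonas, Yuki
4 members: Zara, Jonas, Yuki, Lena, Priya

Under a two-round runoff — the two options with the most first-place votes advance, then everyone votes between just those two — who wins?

Round 1 first-place votes: Priya 28, Yuki 0, Jonas 0, Zara 18, Lena 14.
Priya and Zara advance.
Runoff: Priya is preferred to Zara by 28 voters; Zara by 32.
Zara wins the runoff.

Zara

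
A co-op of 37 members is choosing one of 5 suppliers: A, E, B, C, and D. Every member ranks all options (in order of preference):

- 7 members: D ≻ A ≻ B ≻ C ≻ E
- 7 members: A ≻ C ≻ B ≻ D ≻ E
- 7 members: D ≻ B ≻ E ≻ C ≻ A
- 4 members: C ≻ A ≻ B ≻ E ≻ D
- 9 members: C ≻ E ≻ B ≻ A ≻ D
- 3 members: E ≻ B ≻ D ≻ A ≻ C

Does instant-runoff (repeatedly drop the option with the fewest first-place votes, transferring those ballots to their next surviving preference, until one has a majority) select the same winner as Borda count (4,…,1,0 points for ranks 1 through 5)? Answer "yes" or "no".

yes

Instant-runoff — R1 A 7, E 3, B 0, C 13, D 14 (B out); R2 A 7, E 3, C 13, D 14 (E out); R3 A 7, C 13, D 17 (A out); R4 C 20, D 17 (C winner). Winner: C.
Borda — scores: A 73, E 57, B 84, C 87, D 69. Winner: C.
The two methods agree.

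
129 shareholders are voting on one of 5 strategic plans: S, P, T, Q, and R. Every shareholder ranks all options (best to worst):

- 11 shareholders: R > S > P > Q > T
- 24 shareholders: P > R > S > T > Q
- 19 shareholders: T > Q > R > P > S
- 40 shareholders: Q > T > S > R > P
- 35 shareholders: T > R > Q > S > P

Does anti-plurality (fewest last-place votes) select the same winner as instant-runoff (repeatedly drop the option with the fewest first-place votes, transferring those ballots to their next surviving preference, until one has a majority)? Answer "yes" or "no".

no

Anti-plurality — last-place votes: S 19, P 75, T 11, Q 24, R 0. Winner: R.
Instant-runoff — R1 S 0, P 24, T 54, Q 40, R 11 (S out); R2 P 24, T 54, Q 40, R 11 (R out); R3 P 35, T 54, Q 40 (P out); R4 T 78, Q 51 (T winner). Winner: T.
The two methods disagree.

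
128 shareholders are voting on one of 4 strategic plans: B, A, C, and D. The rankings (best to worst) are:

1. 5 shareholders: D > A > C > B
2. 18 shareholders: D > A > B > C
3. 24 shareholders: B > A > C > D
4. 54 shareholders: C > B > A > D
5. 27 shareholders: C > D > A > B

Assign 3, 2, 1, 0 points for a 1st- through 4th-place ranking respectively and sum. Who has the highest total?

C

B: 5·0 + 18·1 + 24·3 + 54·2 + 27·0 = 198
A: 5·2 + 18·2 + 24·2 + 54·1 + 27·1 = 175
C: 5·1 + 18·0 + 24·1 + 54·3 + 27·3 = 272
D: 5·3 + 18·3 + 24·0 + 54·0 + 27·2 = 123
C has the highest Borda score (272).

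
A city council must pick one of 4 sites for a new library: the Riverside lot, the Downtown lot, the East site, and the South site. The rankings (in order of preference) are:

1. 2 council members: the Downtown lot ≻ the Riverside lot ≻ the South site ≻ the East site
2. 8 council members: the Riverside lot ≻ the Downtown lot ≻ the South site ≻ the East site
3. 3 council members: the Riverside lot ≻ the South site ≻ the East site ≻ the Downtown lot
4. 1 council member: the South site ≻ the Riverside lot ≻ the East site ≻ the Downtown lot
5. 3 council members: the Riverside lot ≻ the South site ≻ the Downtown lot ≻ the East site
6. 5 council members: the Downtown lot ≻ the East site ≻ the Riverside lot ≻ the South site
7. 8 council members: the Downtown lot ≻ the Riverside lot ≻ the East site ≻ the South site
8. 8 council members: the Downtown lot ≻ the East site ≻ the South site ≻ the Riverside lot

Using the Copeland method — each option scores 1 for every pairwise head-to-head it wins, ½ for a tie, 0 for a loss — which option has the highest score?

the Downtown lot

the Riverside lot: beats the East site and the South site; loses to the Downtown lot → score 2.
the Downtown lot: beats the Riverside lot, the East site, and the South site → score 3.
the East site: beats the South site; loses to the Riverside lot and the Downtown lot → score 1.
the South site: loses to the Riverside lot, the Downtown lot, and the East site → score 0.
the Downtown lot has the best pairwise record.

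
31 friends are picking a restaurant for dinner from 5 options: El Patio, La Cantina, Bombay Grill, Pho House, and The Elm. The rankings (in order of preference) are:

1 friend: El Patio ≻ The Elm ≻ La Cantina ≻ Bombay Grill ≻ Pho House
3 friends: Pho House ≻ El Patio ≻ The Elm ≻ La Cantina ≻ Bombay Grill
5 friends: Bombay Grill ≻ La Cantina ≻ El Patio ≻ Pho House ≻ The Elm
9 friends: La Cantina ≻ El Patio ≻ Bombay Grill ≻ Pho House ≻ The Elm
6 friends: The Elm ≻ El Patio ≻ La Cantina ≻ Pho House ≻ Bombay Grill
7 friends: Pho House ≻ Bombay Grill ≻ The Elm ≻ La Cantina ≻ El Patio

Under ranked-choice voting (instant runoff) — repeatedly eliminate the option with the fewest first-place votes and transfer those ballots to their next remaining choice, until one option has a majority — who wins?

La Cantina

Round 1: El Patio 1, La Cantina 9, Bombay Grill 5, Pho House 10, The Elm 6. Eliminate El Patio.
Round 2: La Cantina 9, Bombay Grill 5, Pho House 10, The Elm 7. Eliminate Bombay Grill.
Round 3: La Cantina 14, Pho House 10, The Elm 7. Eliminate The Elm.
Round 4: La Cantina 21, Pho House 10. La Cantina has a majority.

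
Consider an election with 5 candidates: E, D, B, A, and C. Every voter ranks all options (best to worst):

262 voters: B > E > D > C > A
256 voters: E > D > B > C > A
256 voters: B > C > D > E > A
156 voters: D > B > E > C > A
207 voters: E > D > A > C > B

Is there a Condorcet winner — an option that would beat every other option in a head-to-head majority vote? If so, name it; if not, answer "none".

Checking pairwise contests:
B beats E 674–463.
E beats D 725–412.
D beats B 619–518.
E beats A 1137–0.
E beats C 881–256.
Every option loses at least one head-to-head, so there is no Condorcet winner.

none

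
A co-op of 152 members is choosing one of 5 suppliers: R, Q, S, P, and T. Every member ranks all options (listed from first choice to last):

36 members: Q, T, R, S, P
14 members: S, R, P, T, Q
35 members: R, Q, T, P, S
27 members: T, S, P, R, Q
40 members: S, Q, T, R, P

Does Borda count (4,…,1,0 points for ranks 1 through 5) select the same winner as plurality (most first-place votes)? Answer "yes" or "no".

Borda — scores: R 321, Q 369, S 333, P 117, T 380. Winner: T.
Plurality — first-place votes: R 35, Q 36, S 54, P 0, T 27. Winner: S.
The two methods disagree.

no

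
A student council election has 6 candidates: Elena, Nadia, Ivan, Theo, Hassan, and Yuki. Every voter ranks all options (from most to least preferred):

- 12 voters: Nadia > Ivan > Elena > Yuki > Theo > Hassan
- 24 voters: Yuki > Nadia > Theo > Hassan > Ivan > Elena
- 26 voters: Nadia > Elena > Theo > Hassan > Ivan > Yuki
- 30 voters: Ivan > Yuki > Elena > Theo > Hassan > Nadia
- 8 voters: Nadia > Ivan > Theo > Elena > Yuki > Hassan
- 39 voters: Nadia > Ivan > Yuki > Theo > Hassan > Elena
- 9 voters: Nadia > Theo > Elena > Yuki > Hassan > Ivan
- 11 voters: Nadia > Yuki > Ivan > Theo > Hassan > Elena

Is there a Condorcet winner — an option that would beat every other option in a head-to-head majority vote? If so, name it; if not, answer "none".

Nadia vs Elena: 129–30 for Nadia.
Nadia vs Ivan: 129–30 for Nadia.
Nadia vs Theo: 129–30 for Nadia.
Nadia vs Hassan: 129–30 for Nadia.
Nadia vs Yuki: 105–54 for Nadia.
Nadia beats every other option head-to-head.

Nadia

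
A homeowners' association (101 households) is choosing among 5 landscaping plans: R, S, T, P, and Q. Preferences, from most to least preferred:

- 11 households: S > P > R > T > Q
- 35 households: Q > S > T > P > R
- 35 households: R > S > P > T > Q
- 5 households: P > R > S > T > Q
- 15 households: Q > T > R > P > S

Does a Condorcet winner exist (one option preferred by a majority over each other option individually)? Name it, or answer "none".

none

Checking pairwise contests:
P beats R 51–50.
R beats S 55–46.
R beats T 51–50.
S beats P 81–20.
R beats Q 51–50.
Every option loses at least one head-to-head, so there is no Condorcet winner.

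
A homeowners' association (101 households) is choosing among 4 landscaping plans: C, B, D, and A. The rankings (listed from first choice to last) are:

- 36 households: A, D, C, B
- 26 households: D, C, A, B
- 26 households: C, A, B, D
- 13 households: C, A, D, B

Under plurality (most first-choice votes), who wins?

C

First-place votes: C 39, B 0, D 26, A 36.
C has the most first-place votes.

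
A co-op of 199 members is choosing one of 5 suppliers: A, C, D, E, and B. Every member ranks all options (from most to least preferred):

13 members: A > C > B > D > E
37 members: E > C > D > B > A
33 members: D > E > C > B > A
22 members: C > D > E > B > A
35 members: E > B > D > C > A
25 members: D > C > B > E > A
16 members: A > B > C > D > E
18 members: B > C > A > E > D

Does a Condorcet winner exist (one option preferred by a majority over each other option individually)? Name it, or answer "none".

none

Checking pairwise contests:
C beats A 170–29.
E beats C 105–94.
C beats D 106–93.
D beats E 109–90.
C beats B 130–69.
Every option loses at least one head-to-head, so there is no Condorcet winner.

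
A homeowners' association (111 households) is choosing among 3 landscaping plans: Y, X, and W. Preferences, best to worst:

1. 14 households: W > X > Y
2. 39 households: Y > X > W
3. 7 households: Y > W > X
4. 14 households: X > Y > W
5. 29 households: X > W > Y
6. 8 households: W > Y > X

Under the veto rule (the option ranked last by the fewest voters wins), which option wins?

Last-place votes: Y 43, X 15, W 53.
X is ranked last by the fewest voters, so X wins.

X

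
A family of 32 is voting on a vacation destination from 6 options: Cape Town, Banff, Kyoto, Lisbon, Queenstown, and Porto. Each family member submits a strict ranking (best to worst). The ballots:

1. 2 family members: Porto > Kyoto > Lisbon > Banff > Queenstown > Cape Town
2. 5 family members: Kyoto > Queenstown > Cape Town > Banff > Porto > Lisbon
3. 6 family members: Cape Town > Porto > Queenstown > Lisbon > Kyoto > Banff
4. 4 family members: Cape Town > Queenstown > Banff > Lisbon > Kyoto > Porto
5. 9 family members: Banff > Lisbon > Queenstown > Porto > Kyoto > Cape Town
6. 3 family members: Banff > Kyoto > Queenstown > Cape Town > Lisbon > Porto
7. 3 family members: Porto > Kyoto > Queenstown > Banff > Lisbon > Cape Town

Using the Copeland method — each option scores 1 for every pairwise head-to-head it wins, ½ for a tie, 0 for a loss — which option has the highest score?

Cape Town: beats Lisbon and Porto; loses to Banff, Kyoto, and Queenstown → score 2.
Banff: beats Cape Town, Lisbon, and Porto; ties Kyoto; loses to Queenstown → score 3.5.
Kyoto: beats Cape Town; ties Banff; loses to Lisbon, Queenstown, and Porto → score 1.5.
Lisbon: beats Kyoto; ties Porto; loses to Cape Town, Banff, and Queenstown → score 1.5.
Queenstown: beats Cape Town, Banff, Kyoto, Lisbon, and Porto → score 5.
Porto: beats Kyoto; ties Lisbon; loses to Cape Town, Banff, and Queenstown → score 1.5.
Queenstown has the best pairwise record.

Queenstown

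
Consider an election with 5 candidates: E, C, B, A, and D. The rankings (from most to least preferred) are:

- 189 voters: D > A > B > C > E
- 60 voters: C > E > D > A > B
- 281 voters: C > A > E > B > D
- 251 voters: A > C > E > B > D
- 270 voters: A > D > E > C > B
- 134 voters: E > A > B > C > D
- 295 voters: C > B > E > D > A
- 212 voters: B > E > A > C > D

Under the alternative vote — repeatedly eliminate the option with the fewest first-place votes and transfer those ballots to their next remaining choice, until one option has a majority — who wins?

Round 1: E 134, C 636, B 212, A 521, D 189. Eliminate E.
Round 2: C 636, B 212, A 655, D 189. Eliminate D.
Round 3: C 636, B 212, A 844. Eliminate B.
Round 4: C 636, A 1056. A has a majority.

A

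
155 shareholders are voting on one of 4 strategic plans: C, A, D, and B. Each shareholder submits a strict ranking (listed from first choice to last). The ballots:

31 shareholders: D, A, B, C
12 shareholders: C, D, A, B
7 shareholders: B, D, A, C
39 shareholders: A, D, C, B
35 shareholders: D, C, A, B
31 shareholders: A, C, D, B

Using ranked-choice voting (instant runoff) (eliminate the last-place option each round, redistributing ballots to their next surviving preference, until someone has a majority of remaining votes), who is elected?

D

Round 1: C 12, A 70, D 66, B 7. Eliminate B.
Round 2: C 12, A 70, D 73. Eliminate C.
Round 3: A 70, D 85. D has a majority.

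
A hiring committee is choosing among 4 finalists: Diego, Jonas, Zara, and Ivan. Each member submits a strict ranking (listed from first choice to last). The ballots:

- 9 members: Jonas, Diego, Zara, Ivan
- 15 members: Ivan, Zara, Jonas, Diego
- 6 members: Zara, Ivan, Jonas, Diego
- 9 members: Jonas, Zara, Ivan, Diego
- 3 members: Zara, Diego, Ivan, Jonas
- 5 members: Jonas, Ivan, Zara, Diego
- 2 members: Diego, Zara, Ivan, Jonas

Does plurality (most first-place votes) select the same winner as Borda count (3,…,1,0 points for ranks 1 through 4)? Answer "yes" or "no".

no

Plurality — first-place votes: Diego 2, Jonas 23, Zara 9, Ivan 15. Winner: Jonas.
Borda — scores: Diego 30, Jonas 90, Zara 93, Ivan 81. Winner: Zara.
The two methods disagree.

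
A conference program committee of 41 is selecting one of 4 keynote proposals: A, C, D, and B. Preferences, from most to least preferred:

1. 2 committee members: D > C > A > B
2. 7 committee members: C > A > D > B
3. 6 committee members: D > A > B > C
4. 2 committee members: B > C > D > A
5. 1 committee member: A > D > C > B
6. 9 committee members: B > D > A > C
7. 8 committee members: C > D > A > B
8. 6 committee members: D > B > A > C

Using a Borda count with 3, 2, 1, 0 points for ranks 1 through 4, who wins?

A: 2·1 + 7·2 + 6·2 + 2·0 + 1·3 + 9·1 + 8·1 + 6·1 = 54
C: 2·2 + 7·3 + 6·0 + 2·2 + 1·1 + 9·0 + 8·3 + 6·0 = 54
D: 2·3 + 7·1 + 6·3 + 2·1 + 1·2 + 9·2 + 8·2 + 6·3 = 87
B: 2·0 + 7·0 + 6·1 + 2·3 + 1·0 + 9·3 + 8·0 + 6·2 = 51
D has the highest Borda score (87).

D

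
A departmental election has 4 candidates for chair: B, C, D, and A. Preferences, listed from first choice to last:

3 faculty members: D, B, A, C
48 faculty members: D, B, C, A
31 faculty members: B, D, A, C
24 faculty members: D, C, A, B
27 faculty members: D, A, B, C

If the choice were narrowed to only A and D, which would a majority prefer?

Voters preferring A to D: 0; preferring D to A: 133.
D wins the head-to-head.

D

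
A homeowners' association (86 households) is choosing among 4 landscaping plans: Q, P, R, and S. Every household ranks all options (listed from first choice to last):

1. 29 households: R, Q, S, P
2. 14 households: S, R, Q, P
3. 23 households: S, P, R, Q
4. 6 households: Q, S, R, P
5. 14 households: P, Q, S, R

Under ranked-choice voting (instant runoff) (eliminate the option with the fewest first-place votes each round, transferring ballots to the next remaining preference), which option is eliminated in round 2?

P

Round 1: Q 6, P 14, R 29, S 37. Eliminate Q.
Round 2: P 14, R 29, S 43. Eliminate P.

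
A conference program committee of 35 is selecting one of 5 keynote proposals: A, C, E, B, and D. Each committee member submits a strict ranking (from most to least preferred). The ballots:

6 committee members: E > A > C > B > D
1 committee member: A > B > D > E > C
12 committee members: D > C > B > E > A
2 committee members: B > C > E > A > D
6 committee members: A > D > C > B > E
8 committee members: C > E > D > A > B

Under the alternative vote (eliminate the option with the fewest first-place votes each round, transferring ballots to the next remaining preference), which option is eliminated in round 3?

Round 1: A 7, C 8, E 6, B 2, D 12. Eliminate B.
Round 2: A 7, C 10, E 6, D 12. Eliminate E.
Round 3: A 13, C 10, D 12. Eliminate C.

C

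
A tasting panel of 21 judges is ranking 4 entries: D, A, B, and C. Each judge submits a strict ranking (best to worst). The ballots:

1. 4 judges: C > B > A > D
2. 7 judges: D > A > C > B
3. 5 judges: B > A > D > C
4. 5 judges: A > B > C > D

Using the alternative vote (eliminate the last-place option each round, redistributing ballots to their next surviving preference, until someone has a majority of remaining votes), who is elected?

B

Round 1: D 7, A 5, B 5, C 4. Eliminate C.
Round 2: D 7, A 5, B 9. Eliminate A.
Round 3: D 7, B 14. B has a majority.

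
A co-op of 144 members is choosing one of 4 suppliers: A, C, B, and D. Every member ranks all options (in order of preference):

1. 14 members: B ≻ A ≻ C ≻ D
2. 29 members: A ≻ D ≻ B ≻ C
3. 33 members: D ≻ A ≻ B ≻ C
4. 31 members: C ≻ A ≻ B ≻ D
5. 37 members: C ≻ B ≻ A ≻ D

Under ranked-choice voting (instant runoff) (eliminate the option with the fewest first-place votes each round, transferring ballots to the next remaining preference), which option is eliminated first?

Round 1: A 29, C 68, B 14, D 33. Eliminate B.

B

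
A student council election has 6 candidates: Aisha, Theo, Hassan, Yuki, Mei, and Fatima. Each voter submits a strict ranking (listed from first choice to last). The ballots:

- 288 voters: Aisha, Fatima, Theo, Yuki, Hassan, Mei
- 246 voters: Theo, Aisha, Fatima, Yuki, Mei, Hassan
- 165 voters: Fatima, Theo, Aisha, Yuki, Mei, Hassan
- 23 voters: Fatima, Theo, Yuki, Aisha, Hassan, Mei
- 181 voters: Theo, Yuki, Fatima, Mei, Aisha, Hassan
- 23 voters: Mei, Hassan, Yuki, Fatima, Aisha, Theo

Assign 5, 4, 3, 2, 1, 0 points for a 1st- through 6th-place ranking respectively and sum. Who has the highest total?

Aisha: 288·5 + 246·4 + 165·3 + 23·2 + 181·1 + 23·1 = 3169
Theo: 288·3 + 246·5 + 165·4 + 23·4 + 181·5 + 23·0 = 3751
Hassan: 288·1 + 246·0 + 165·0 + 23·1 + 181·0 + 23·4 = 403
Yuki: 288·2 + 246·2 + 165·2 + 23·3 + 181·4 + 23·3 = 2260
Mei: 288·0 + 246·1 + 165·1 + 23·0 + 181·2 + 23·5 = 888
Fatima: 288·4 + 246·3 + 165·5 + 23·5 + 181·3 + 23·2 = 3419
Theo has the highest Borda score (3751).

Theo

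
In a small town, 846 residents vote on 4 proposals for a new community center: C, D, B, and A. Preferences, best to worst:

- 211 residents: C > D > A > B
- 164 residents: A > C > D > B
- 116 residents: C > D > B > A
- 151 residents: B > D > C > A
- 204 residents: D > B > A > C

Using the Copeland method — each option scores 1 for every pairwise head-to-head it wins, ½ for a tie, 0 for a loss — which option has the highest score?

C

C: beats D, B, and A → score 3.
D: beats B and A; loses to C → score 2.
B: beats A; loses to C and D → score 1.
A: loses to C, D, and B → score 0.
C has the best pairwise record.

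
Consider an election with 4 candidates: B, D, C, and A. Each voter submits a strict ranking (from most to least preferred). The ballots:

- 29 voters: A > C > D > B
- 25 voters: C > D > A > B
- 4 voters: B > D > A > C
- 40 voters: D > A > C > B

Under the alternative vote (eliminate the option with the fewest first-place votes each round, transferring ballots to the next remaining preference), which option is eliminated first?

B

Round 1: B 4, D 40, C 25, A 29. Eliminate B.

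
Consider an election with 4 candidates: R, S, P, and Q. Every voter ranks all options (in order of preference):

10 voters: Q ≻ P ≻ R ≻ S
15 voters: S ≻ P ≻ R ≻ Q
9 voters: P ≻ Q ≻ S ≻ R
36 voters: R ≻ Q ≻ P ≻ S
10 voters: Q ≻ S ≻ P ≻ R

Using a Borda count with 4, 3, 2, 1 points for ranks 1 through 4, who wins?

Q

R: 10·2 + 15·2 + 9·1 + 36·4 + 10·1 = 213
S: 10·1 + 15·4 + 9·2 + 36·1 + 10·3 = 154
P: 10·3 + 15·3 + 9·4 + 36·2 + 10·2 = 203
Q: 10·4 + 15·1 + 9·3 + 36·3 + 10·4 = 230
Q has the highest Borda score (230).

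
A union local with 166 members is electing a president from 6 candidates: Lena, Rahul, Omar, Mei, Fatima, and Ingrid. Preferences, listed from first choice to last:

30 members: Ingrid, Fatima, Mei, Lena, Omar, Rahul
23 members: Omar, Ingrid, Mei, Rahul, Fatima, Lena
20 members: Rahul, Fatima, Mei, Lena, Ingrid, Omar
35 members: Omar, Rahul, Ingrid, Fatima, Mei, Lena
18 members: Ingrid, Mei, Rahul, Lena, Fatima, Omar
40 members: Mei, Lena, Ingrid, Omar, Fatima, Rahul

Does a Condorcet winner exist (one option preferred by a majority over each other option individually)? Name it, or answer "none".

Ingrid vs Lena: 106–60 for Ingrid.
Ingrid vs Rahul: 111–55 for Ingrid.
Ingrid vs Omar: 108–58 for Ingrid.
Ingrid vs Mei: 106–60 for Ingrid.
Ingrid vs Fatima: 146–20 for Ingrid.
Ingrid beats every other option head-to-head.

Ingrid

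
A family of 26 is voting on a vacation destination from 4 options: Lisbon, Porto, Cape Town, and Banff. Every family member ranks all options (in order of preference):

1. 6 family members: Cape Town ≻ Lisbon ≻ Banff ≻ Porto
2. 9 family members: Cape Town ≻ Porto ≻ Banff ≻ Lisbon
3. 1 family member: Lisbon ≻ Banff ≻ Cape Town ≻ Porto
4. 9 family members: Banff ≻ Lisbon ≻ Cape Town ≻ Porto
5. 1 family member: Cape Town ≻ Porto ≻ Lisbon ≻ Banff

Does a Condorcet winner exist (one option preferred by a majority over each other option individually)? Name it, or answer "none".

Cape Town vs Lisbon: 16–10 for Cape Town.
Cape Town vs Porto: 26–0 for Cape Town.
Cape Town vs Banff: 16–10 for Cape Town.
Cape Town beats every other option head-to-head.

Cape Town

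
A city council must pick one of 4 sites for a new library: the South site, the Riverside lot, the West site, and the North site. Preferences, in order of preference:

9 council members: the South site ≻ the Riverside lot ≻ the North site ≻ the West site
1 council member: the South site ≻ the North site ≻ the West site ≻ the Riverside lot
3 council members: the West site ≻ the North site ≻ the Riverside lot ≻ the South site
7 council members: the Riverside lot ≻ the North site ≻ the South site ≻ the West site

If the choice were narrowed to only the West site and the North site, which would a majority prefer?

Voters preferring the West site to the North site: 3; preferring the North site to the West site: 17.
the North site wins the head-to-head.

the North site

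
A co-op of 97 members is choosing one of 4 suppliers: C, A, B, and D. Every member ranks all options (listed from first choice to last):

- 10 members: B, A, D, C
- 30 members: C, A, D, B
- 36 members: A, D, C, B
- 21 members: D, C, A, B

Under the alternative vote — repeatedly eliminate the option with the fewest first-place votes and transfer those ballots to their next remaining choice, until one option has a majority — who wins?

C

Round 1: C 30, A 36, B 10, D 21. Eliminate B.
Round 2: C 30, A 46, D 21. Eliminate D.
Round 3: C 51, A 46. C has a majority.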